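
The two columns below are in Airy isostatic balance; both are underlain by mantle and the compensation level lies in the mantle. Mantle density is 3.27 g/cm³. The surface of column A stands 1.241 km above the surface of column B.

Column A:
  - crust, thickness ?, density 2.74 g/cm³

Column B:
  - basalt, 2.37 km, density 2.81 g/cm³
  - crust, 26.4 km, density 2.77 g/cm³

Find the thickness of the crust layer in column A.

34.6 km

Take the compensation level at the base of the deeper column (depth z_c below the surface of column A) and equate Σ ρ_i t_i down to z_c; mantle fills any gap and the z_c terms cancel.
Column A: x×2.74 + (z_c − 0 − x)×3.27
Column B: 1.241×0 + 2.37×2.81 + 26.4×2.77 + (z_c − 1.241 − 28.77)×3.27
The z_c×3.27 term appears on both sides and cancels. Collect the known terms of each column as K = Σ(ρt)_known − 3.27 × (depth of known layers): K_A = 0 − 3.27×0 = 0; K_B = 79.7877 − 3.27×(1.241 + 28.77) = −18.34827.
Balance: K_A − x×(3.27 − 2.74) = K_B, so x = (K_A − K_B)/(3.27 − 2.74) = 18.3483/0.53 = 34.6 km.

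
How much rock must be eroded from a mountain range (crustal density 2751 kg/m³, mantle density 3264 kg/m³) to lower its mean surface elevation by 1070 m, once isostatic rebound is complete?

Net drop Δ = e − u = e − e ρ_c/ρ_m = e (ρ_m − ρ_c)/ρ_m.
e = Δ ρ_m/(ρ_m − ρ_c) = 1070 m × 3264/513 = 6810 m.

6810 m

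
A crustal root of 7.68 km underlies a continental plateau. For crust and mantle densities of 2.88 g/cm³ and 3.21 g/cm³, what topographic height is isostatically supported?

0.88 km

By Archimedes' principle applied to the lithosphere: ρ_c h = (ρ_m − ρ_c) r.
h = r (ρ_m − ρ_c) / ρ_c = 7.68 km × (3.21 − 2.88) / 2.88 = 0.88 km.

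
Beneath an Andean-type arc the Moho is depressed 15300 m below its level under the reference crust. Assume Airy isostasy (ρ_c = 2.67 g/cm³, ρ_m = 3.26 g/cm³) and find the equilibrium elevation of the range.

3380 m

Equating mass per unit area of the two columns: ρ_c h = (ρ_m − ρ_c) r.
h = r (ρ_m − ρ_c) / ρ_c = 15300 m × (3.26 − 2.67) / 2.67 = 3380 m.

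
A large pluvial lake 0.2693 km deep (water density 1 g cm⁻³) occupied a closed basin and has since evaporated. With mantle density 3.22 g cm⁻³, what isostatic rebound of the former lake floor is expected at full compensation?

0.0836 km

u = d ρ_w/ρ_m = 0.2693 km × 1/3.22 = 0.0836 km.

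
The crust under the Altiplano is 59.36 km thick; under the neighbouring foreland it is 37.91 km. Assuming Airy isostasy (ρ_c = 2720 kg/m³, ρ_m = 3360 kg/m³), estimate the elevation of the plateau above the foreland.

Excess crust Δ = 59.36 km − 37.91 km = 21.45 km, split between elevation h and root r with h + r = Δ.
Airy balance ρ_c h = (ρ_m − ρ_c) r gives r = h ρ_c/(ρ_m − ρ_c), so h (1 + ρ_c/(ρ_m − ρ_c)) = Δ, i.e. h = Δ (ρ_m − ρ_c)/ρ_m.
h = 21.45 km × 640/3360 = 4.09 km.

4.09 km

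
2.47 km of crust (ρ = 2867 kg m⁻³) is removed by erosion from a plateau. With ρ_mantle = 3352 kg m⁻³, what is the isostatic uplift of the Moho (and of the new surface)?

Unloading: uplift u = e ρ_c/ρ_m = 2.47 km × 2867/3352 = 2.11 km.

2.11 km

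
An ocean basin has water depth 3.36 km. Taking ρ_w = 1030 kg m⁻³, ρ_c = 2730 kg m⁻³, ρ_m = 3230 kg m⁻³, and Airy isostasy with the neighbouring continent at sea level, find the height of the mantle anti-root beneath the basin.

Isostatic balance requires: replacing crust with seawater at the top is compensated by replacing crust with mantle at the base: d (ρ_c − ρ_w) = a (ρ_m − ρ_c).
a = d (ρ_c − ρ_w)/(ρ_m − ρ_c) = 3.36 km × 1700/500 = 11.4 km.

11.4 km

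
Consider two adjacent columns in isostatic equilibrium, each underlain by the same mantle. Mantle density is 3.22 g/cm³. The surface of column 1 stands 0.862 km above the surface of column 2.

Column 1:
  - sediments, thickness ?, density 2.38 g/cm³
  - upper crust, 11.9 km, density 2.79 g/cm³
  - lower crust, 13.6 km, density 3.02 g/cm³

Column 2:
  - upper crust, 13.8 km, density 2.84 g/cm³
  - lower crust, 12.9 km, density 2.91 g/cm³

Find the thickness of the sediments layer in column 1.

Take the compensation level at the base of the deeper column (depth z_c below the surface of column 1) and equate Σ ρ_i t_i down to z_c; mantle fills any gap and the z_c terms cancel.
Column 1: x×2.38 + 11.9×2.79 + 13.6×3.02 + (z_c − 25.5 − x)×3.22
Column 2: 0.862×0 + 13.8×2.84 + 12.9×2.91 + (z_c − 0.862 − 26.7)×3.22
The z_c×3.22 term appears on both sides and cancels. Collect the known terms of each column as K = Σ(ρt)_known − 3.22 × (depth of known layers): K_1 = 74.273 − 3.22×25.5 = −7.837; K_2 = 76.731 − 3.22×(0.862 + 26.7) = −12.01864.
Balance: K_1 − x×(3.22 − 2.38) = K_2, so x = (K_1 − K_2)/(3.22 − 2.38) = 4.18164/0.84 = 4.98 km.

4.98 km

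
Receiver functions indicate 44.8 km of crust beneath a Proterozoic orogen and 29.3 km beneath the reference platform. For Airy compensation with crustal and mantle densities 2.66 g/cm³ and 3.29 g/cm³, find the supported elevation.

Excess crust Δ = 44.8 km − 29.3 km = 15.5 km, split between elevation h and root r with h + r = Δ.
Airy balance ρ_c h = (ρ_m − ρ_c) r gives r = h ρ_c/(ρ_m − ρ_c), so h (1 + ρ_c/(ρ_m − ρ_c)) = Δ, i.e. h = Δ (ρ_m − ρ_c)/ρ_m.
h = 15.5 km × 0.63/3.29 = 2.97 km.

2.97 km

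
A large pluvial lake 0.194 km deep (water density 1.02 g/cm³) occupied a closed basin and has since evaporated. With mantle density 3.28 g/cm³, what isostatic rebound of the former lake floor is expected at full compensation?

u = d ρ_w/ρ_m = 0.194 km × 1.02/3.28 = 0.0603 km.

0.0603 km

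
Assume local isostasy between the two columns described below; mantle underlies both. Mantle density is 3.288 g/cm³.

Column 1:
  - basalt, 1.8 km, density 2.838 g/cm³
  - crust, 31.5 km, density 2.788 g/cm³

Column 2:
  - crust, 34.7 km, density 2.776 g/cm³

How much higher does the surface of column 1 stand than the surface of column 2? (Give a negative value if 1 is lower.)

For any compensation level in the mantle, the mantle terms cancel and isostasy reduces to e = (Σt_1 − Σt_2) − (Σ(ρt)_1 − Σ(ρt)_2) / ρ_m.
Σt_1 = 33.3 km; Σt_2 = 34.7 km; Σ(ρt)_1 = 92.9304; Σ(ρt)_2 = 96.3272 (in km·g/cm³).
e = (33.3 − 34.7) − (92.9304 − 96.3272) / 3.288 = −0.367 km.

−0.367 km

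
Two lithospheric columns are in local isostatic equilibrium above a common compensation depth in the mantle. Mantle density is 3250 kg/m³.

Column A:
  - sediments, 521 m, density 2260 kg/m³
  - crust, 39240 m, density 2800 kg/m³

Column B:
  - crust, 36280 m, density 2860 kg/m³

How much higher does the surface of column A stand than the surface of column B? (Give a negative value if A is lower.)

For any compensation level in the mantle, the mantle terms cancel and isostasy reduces to e = (Σt_A − Σt_B) − (Σ(ρt)_A − Σ(ρt)_B) / ρ_m.
Σt_A = 39761 m; Σt_B = 36280 m; Σ(ρt)_A = 111049460; Σ(ρt)_B = 103760800 (in m·kg/m³).
e = (39761 − 36280) − (111049460 − 103760800) / 3250 = 1240 m.

1240 m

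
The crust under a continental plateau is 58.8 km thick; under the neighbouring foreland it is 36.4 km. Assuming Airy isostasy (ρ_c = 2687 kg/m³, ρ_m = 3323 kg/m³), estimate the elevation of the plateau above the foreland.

4.29 km

Excess crust Δ = 58.8 km − 36.4 km = 22.4 km, split between elevation h and root r with h + r = Δ.
Airy balance ρ_c h = (ρ_m − ρ_c) r gives r = h ρ_c/(ρ_m − ρ_c), so h (1 + ρ_c/(ρ_m − ρ_c)) = Δ, i.e. h = Δ (ρ_m − ρ_c)/ρ_m.
h = 22.4 km × 636/3323 = 4.29 km.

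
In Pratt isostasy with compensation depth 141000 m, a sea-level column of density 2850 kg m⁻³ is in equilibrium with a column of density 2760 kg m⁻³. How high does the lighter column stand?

4600 m

ρ_ref D = ρ (D + h) → h = D (ρ_ref − ρ)/ρ.
h = 141000 m × (2850 − 2760)/2760 = 4600 m.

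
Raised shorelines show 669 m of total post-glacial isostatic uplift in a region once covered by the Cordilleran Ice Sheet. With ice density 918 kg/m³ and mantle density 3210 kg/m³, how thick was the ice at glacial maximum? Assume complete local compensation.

2340 m

u = t ρ_ice/ρ_m → t = u ρ_m/ρ_ice = 669 m × 3210/918 = 2340 m.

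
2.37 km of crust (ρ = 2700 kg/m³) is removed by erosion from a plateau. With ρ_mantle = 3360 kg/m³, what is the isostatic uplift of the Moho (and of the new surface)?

1.9 km

Unloading: uplift u = e ρ_c/ρ_m = 2.37 km × 2700/3360 = 1.9 km.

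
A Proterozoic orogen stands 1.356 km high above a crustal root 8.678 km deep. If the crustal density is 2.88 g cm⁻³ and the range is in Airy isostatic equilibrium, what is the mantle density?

Airy balance: ρ_c h = (ρ_m − ρ_c) r → ρ_m = ρ_c (1 + h/r).
ρ_m = 2.88 × (1 + 1.356 km/8.678 km) = 3.33 g cm⁻³.

3.33 g cm⁻³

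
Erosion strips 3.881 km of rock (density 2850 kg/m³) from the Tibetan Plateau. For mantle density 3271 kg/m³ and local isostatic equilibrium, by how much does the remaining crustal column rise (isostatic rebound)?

3.38 km

Unloading: uplift u = e ρ_c/ρ_m = 3.881 km × 2850/3271 = 3.38 km.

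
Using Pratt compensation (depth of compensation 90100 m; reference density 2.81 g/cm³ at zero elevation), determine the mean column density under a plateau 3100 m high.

Pratt balance: ρ_ref D = ρ (D + h).
ρ = ρ_ref D/(D + h) = 2.81 × 90100 m/(90100 m + 3100 m) = 2.72 g/cm³.

2.72 g/cm³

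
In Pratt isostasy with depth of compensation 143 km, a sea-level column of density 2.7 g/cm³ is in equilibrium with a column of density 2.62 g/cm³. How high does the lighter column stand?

4.37 km

ρ_ref D = ρ (D + h) → h = D (ρ_ref − ρ)/ρ.
h = 143 km × (2.7 − 2.62)/2.62 = 4.37 km.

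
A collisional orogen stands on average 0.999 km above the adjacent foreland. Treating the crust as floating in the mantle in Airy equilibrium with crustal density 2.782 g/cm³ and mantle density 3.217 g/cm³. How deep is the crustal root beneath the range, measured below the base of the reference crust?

6.39 km

By Archimedes' principle applied to the lithosphere: the weight of the topography is balanced by the buoyancy of the root, ρ_c h = (ρ_m − ρ_c) r.
r = h · ρ_c / (ρ_m − ρ_c) = 0.999 km × 2.782 / (3.217 − 2.782) = 6.39 km.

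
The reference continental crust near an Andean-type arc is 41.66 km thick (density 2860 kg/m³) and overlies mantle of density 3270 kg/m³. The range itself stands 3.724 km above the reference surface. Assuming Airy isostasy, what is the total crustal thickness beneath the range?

71.4 km

Root depth r = h ρ_c / (ρ_m − ρ_c) = 3.724 km × 2860 / 410 = 25.98 km.
Total thickness = T + h + r = 41.66 km + 3.724 km + 25.98 km = 71.4 km.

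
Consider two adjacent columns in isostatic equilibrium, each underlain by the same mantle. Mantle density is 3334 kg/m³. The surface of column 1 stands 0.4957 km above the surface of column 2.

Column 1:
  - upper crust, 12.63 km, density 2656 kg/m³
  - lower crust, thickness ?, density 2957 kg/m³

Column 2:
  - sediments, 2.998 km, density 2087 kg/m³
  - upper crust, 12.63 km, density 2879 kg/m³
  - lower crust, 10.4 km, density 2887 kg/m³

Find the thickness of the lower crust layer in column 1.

19.2 km

Take the compensation level at the base of the deeper column (depth z_c below the surface of column 1) and equate Σ ρ_i t_i down to z_c; mantle fills any gap and the z_c terms cancel.
Column 1: 12.63×2656 + x×2957 + (z_c − 12.63 − x)×3334
Column 2: 0.4957×0 + 2.998×2087 + 12.63×2879 + 10.4×2887 + (z_c − 0.4957 − 26.028)×3334
The z_c×3334 term appears on both sides and cancels. Collect the known terms of each column as K = Σ(ρt)_known − 3334 × (depth of known layers): K_1 = 33545.28 − 3334×12.63 = −8563.14; K_2 = 72643.396 − 3334×(0.4957 + 26.028) = −15786.6198.
Balance: K_1 − x×(3334 − 2957) = K_2, so x = (K_1 − K_2)/(3334 − 2957) = 7223.48/377 = 19.2 km.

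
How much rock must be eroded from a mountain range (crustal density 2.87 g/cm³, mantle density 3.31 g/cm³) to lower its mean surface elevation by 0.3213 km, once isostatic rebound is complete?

Net drop Δ = e − u = e − e ρ_c/ρ_m = e (ρ_m − ρ_c)/ρ_m.
e = Δ ρ_m/(ρ_m − ρ_c) = 0.3213 km × 3.31/0.44 = 2.42 km.

2.42 km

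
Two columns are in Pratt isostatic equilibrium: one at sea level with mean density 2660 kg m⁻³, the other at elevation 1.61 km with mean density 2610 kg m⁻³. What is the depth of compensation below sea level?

84 km

ρ_ref D = ρ (D + h) → D (ρ_ref − ρ) = ρ h.
D = ρ h/(ρ_ref − ρ) = 2610 × 1.61 km/(2660 − 2610) = 84 km.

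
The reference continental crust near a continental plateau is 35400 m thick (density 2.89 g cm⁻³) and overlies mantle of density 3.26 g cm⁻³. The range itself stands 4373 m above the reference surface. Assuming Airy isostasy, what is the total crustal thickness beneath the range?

Root depth r = h ρ_c / (ρ_m − ρ_c) = 4373 m × 2.89 / 0.37 = 34160 m.
Total thickness = T + h + r = 35400 m + 4373 m + 34160 m = 73900 m.

73900 m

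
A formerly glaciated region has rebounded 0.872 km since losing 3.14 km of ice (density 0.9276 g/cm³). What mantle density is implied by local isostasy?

ρ_m = ρ_ice t / u = 0.9276 × 3.14 km/0.872 km = 3.34 g/cm³.

3.34 g/cm³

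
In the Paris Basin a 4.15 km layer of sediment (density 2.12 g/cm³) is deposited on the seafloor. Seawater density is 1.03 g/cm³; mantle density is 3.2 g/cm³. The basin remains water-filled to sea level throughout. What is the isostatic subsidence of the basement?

2.08 km

Submarine loading: the sediment displaces seawater, and the subsidence is in turn flooded, so s (ρ_m − ρ_w) = t (ρ_sed − ρ_w).
s = 4.15 km × (2.12 − 1.03) / (3.2 − 1.03) = 2.08 km.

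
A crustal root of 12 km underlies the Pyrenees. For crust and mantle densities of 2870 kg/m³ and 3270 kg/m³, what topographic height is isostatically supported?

In Airy isostatic equilibrium: ρ_c h = (ρ_m − ρ_c) r.
h = r (ρ_m − ρ_c) / ρ_c = 12 km × (3270 − 2870) / 2870 = 1.67 km.

1.67 km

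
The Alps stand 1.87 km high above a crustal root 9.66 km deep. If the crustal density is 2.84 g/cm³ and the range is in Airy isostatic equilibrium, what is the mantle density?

Airy balance: ρ_c h = (ρ_m − ρ_c) r → ρ_m = ρ_c (1 + h/r).
ρ_m = 2.84 × (1 + 1.87 km/9.66 km) = 3.39 g/cm³.

3.39 g/cm³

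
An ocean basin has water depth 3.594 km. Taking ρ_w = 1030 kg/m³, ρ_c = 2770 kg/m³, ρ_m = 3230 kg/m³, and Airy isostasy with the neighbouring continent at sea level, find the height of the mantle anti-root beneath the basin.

13.6 km

Balancing pressure at the compensation depth: replacing crust with seawater at the top is compensated by replacing crust with mantle at the base: d (ρ_c − ρ_w) = a (ρ_m − ρ_c).
a = d (ρ_c − ρ_w)/(ρ_m − ρ_c) = 3.594 km × 1740/460 = 13.6 km.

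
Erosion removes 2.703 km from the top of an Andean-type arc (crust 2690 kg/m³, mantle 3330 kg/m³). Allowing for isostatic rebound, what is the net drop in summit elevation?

0.519 km

Rebound u = e ρ_c/ρ_m = 2.703 km × 2690/3330 = 2.184 km.
Net surface drop = e − u = 2.703 km − 2.184 km = e (ρ_m − ρ_c)/ρ_m = 0.519 km.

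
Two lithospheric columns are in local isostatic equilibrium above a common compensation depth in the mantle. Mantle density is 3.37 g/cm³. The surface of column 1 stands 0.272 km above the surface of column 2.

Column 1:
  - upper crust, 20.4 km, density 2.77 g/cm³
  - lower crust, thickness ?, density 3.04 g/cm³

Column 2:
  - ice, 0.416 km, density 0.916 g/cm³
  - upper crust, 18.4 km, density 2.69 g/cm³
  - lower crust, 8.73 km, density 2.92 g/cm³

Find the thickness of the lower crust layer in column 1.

18.6 km

Take the compensation level at the base of the deeper column (depth z_c below the surface of column 1) and equate Σ ρ_i t_i down to z_c; mantle fills any gap and the z_c terms cancel.
Column 1: 20.4×2.77 + x×3.04 + (z_c − 20.4 − x)×3.37
Column 2: 0.272×0 + 0.416×0.916 + 18.4×2.69 + 8.73×2.92 + (z_c − 0.272 − 27.546)×3.37
The z_c×3.37 term appears on both sides and cancels. Collect the known terms of each column as K = Σ(ρt)_known − 3.37 × (depth of known layers): K_1 = 56.508 − 3.37×20.4 = −12.24; K_2 = 75.368656 − 3.37×(0.272 + 27.546) = −18.378004.
Balance: K_1 − x×(3.37 − 3.04) = K_2, so x = (K_1 − K_2)/(3.37 − 3.04) = 6.138/0.33 = 18.6 km.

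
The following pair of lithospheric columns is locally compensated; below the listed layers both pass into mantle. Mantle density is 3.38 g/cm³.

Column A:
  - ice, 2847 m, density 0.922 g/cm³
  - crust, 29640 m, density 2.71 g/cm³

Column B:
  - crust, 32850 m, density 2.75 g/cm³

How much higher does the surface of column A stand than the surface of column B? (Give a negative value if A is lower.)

For any compensation level in the mantle, the mantle terms cancel and isostasy reduces to e = (Σt_A − Σt_B) − (Σ(ρt)_A − Σ(ρt)_B) / ρ_m.
Σt_A = 32487 m; Σt_B = 32850 m; Σ(ρt)_A = 82949.334; Σ(ρt)_B = 90337.5 (in m·g/cm³).
e = (32487 − 32850) − (82949.334 − 90337.5) / 3.38 = 1820 m.

1820 m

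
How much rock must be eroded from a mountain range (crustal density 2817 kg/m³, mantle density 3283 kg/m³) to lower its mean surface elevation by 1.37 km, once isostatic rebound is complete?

Net drop Δ = e − u = e − e ρ_c/ρ_m = e (ρ_m − ρ_c)/ρ_m.
e = Δ ρ_m/(ρ_m − ρ_c) = 1.37 km × 3283/466 = 9.65 km.

9.65 km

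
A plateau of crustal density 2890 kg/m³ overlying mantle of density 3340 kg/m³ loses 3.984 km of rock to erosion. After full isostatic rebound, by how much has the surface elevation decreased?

Rebound u = e ρ_c/ρ_m = 3.984 km × 2890/3340 = 3.447 km.
Net surface drop = e − u = 3.984 km − 3.447 km = e (ρ_m − ρ_c)/ρ_m = 0.537 km.

0.537 km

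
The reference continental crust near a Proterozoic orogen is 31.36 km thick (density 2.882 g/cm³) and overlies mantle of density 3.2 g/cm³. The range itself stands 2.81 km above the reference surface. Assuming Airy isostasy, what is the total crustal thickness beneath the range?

59.6 km

Root depth r = h ρ_c / (ρ_m − ρ_c) = 2.81 km × 2.882 / 0.318 = 25.47 km.
Total thickness = T + h + r = 31.36 km + 2.81 km + 25.47 km = 59.6 km.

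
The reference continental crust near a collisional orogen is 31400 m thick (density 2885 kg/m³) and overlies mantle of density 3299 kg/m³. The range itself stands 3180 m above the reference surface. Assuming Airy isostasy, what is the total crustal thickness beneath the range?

56700 m

Root depth r = h ρ_c / (ρ_m − ρ_c) = 3180 m × 2885 / 414 = 22160 m.
Total thickness = T + h + r = 31400 m + 3180 m + 22160 m = 56700 m.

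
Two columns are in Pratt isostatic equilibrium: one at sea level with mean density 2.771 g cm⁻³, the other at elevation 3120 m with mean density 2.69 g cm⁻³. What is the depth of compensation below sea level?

104000 m

ρ_ref D = ρ (D + h) → D (ρ_ref − ρ) = ρ h.
D = ρ h/(ρ_ref − ρ) = 2.69 × 3120 m/(2.771 − 2.69) = 104000 m.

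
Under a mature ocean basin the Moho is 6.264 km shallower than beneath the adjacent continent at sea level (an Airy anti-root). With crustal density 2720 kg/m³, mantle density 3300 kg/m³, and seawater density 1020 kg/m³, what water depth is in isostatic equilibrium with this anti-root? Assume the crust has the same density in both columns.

2.14 km

Replacing a thickness d of crust by seawater at the top must be balanced by replacing crust with mantle at the base: d (ρ_c − ρ_w) = a (ρ_m − ρ_c).
d = a (ρ_m − ρ_c)/(ρ_c − ρ_w) = 6.264 km × 580/1700 = 2.14 km.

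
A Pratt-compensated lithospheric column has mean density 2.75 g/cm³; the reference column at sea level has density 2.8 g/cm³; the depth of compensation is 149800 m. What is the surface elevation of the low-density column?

ρ_ref D = ρ (D + h) → h = D (ρ_ref − ρ)/ρ.
h = 149800 m × (2.8 − 2.75)/2.75 = 2720 m.

2720 m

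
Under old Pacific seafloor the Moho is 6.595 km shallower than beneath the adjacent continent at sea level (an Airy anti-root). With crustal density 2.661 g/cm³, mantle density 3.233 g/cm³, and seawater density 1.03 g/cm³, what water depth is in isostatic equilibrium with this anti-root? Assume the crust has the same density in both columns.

2.31 km

Replacing a thickness d of crust by seawater at the top must be balanced by replacing crust with mantle at the base: d (ρ_c − ρ_w) = a (ρ_m − ρ_c).
d = a (ρ_m − ρ_c)/(ρ_c − ρ_w) = 6.595 km × 0.572/1.631 = 2.31 km.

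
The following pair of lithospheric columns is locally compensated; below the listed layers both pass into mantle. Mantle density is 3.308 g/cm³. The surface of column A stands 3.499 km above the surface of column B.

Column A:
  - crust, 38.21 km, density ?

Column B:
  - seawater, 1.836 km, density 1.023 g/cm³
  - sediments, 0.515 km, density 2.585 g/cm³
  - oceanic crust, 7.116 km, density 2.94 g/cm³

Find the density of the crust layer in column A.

Take the compensation level at the base of the deeper column (depth z_c below the surface of column A) and equate Σ ρ_i t_i down to z_c; mantle fills any gap and the z_c terms cancel.
Column A: 38.21×ρ + (z_c − 38.21)×3.308
Column B: 3.499×0 + 1.836×1.023 + 0.515×2.585 + 7.116×2.94 + (z_c − 3.499 − 9.467)×3.308
The z_c×3.308 term appears on both sides and cancels. Collect the known terms of each column as K = Σ(ρt)_known − 3.308 × (depth of known layers): K_A = 0 − 3.308×38.21 = −126.39868; K_B = 24.130543 − 3.308×(3.499 + 9.467) = −18.760985.
Balance: K_A + 38.21×ρ = K_B, so ρ = (K_B − K_A)/38.21 = 107.638/38.21 = 2.82 g/cm³.

2.82 g/cm³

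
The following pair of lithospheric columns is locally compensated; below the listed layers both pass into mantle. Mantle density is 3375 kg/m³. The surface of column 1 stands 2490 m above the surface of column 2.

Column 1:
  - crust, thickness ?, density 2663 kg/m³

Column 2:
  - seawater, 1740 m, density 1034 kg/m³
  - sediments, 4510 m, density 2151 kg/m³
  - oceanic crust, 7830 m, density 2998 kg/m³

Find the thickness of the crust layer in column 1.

29400 m

Take the compensation level at the base of the deeper column (depth z_c below the surface of column 1) and equate Σ ρ_i t_i down to z_c; mantle fills any gap and the z_c terms cancel.
Column 1: x×2663 + (z_c − 0 − x)×3375
Column 2: 2490×0 + 1740×1034 + 4510×2151 + 7830×2998 + (z_c − 2490 − 14080)×3375
The z_c×3375 term appears on both sides and cancels. Collect the known terms of each column as K = Σ(ρt)_known − 3375 × (depth of known layers): K_1 = 0 − 3375×0 = 0; K_2 = 34974510 − 3375×(2490 + 14080) = −20949240.
Balance: K_1 − x×(3375 − 2663) = K_2, so x = (K_1 − K_2)/(3375 − 2663) = 20949200/712 = 29400 m.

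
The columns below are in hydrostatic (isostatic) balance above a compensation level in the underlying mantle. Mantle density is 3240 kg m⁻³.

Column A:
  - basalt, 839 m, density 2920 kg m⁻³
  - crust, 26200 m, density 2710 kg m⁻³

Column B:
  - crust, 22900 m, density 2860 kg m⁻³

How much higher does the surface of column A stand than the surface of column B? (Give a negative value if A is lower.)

For any compensation level in the mantle, the mantle terms cancel and isostasy reduces to e = (Σt_A − Σt_B) − (Σ(ρt)_A − Σ(ρt)_B) / ρ_m.
Σt_A = 27039 m; Σt_B = 22900 m; Σ(ρt)_A = 73451880; Σ(ρt)_B = 65494000 (in m·kg m⁻³).
e = (27039 − 22900) − (73451880 − 65494000) / 3240 = 1680 m.

1680 m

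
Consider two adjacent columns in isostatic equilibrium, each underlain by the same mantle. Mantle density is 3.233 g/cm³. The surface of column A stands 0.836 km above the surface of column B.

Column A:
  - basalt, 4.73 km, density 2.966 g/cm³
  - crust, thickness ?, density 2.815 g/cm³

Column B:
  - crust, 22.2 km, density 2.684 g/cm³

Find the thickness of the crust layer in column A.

Take the compensation level at the base of the deeper column (depth z_c below the surface of column A) and equate Σ ρ_i t_i down to z_c; mantle fills any gap and the z_c terms cancel.
Column A: 4.73×2.966 + x×2.815 + (z_c − 4.73 − x)×3.233
Column B: 0.836×0 + 22.2×2.684 + (z_c − 0.836 − 22.2)×3.233
The z_c×3.233 term appears on both sides and cancels. Collect the known terms of each column as K = Σ(ρt)_known − 3.233 × (depth of known layers): K_A = 14.02918 − 3.233×4.73 = −1.26291; K_B = 59.5848 − 3.233×(0.836 + 22.2) = −14.890588.
Balance: K_A − x×(3.233 − 2.815) = K_B, so x = (K_A − K_B)/(3.233 − 2.815) = 13.6277/0.418 = 32.6 km.

32.6 km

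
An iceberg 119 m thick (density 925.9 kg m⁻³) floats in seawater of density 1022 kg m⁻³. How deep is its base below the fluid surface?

Draft d = t ρ_obj/ρ_fluid = 119 m × 925.9/1022 = 108 m.

108 m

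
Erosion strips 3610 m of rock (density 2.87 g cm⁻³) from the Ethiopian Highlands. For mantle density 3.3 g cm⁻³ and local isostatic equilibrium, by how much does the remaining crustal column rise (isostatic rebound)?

3140 m

Unloading: uplift u = e ρ_c/ρ_m = 3610 m × 2.87/3.3 = 3140 m.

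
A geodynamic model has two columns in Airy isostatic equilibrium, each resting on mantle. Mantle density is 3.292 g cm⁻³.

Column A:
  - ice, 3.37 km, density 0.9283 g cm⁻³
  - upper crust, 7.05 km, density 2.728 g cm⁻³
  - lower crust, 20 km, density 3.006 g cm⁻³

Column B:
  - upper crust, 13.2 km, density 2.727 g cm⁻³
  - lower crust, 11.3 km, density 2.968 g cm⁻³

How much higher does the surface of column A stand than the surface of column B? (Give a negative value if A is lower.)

For any compensation level in the mantle, the mantle terms cancel and isostasy reduces to e = (Σt_A − Σt_B) − (Σ(ρt)_A − Σ(ρt)_B) / ρ_m.
Σt_A = 30.42 km; Σt_B = 24.5 km; Σ(ρt)_A = 82.480771; Σ(ρt)_B = 69.5348 (in km·g cm⁻³).
e = (30.42 − 24.5) − (82.480771 − 69.5348) / 3.292 = 1.99 km.

1.99 km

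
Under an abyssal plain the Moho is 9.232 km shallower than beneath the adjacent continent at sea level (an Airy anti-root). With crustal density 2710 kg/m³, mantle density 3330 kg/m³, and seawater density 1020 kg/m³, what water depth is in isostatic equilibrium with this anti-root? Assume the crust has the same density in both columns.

Replacing a thickness d of crust by seawater at the top must be balanced by replacing crust with mantle at the base: d (ρ_c − ρ_w) = a (ρ_m − ρ_c).
d = a (ρ_m − ρ_c)/(ρ_c − ρ_w) = 9.232 km × 620/1690 = 3.39 km.

3.39 km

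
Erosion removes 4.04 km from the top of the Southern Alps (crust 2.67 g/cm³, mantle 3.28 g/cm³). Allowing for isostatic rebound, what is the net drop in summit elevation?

0.751 km

Rebound u = e ρ_c/ρ_m = 4.04 km × 2.67/3.28 = 3.289 km.
Net surface drop = e − u = 4.04 km − 3.289 km = e (ρ_m − ρ_c)/ρ_m = 0.751 km.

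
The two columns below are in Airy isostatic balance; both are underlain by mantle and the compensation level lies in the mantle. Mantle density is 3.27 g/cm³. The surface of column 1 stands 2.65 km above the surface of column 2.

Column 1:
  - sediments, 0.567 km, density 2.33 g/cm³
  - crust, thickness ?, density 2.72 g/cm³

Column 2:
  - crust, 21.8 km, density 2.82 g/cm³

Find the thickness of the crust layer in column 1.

32.6 km

Take the compensation level at the base of the deeper column (depth z_c below the surface of column 1) and equate Σ ρ_i t_i down to z_c; mantle fills any gap and the z_c terms cancel.
Column 1: 0.567×2.33 + x×2.72 + (z_c − 0.567 − x)×3.27
Column 2: 2.65×0 + 21.8×2.82 + (z_c − 2.65 − 21.8)×3.27
The z_c×3.27 term appears on both sides and cancels. Collect the known terms of each column as K = Σ(ρt)_known − 3.27 × (depth of known layers): K_1 = 1.32111 − 3.27×0.567 = −0.53298; K_2 = 61.476 − 3.27×(2.65 + 21.8) = −18.4755.
Balance: K_1 − x×(3.27 − 2.72) = K_2, so x = (K_1 − K_2)/(3.27 − 2.72) = 17.9425/0.55 = 32.6 km.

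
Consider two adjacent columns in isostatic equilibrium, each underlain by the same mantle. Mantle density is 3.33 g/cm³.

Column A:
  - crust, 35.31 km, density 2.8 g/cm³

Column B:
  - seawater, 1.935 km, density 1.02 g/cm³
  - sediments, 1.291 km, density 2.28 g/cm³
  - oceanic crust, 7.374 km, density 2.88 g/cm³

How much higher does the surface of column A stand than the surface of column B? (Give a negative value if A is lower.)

2.87 km

For any compensation level in the mantle, the mantle terms cancel and isostasy reduces to e = (Σt_A − Σt_B) − (Σ(ρt)_A − Σ(ρt)_B) / ρ_m.
Σt_A = 35.31 km; Σt_B = 10.6 km; Σ(ρt)_A = 98.868; Σ(ρt)_B = 26.1543 (in km·g/cm³).
e = (35.31 − 10.6) − (98.868 − 26.1543) / 3.33 = 2.87 km.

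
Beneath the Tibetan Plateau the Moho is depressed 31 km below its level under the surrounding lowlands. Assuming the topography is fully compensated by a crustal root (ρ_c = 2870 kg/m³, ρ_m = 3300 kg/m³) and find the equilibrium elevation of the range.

4.64 km

For local isostatic compensation: ρ_c h = (ρ_m − ρ_c) r.
h = r (ρ_m − ρ_c) / ρ_c = 31 km × (3300 − 2870) / 2870 = 4.64 km.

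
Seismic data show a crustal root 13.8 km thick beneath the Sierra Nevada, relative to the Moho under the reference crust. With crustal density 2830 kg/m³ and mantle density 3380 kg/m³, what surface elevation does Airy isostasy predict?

2.68 km

Equating mass per unit area of the two columns: ρ_c h = (ρ_m − ρ_c) r.
h = r (ρ_m − ρ_c) / ρ_c = 13.8 km × (3380 − 2830) / 2830 = 2.68 km.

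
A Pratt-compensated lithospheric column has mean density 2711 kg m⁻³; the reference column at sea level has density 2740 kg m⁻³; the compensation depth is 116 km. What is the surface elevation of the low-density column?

1.24 km

ρ_ref D = ρ (D + h) → h = D (ρ_ref − ρ)/ρ.
h = 116 km × (2740 − 2711)/2711 = 1.24 km.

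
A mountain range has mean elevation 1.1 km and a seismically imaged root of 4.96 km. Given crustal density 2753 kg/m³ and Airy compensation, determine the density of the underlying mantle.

Airy balance: ρ_c h = (ρ_m − ρ_c) r → ρ_m = ρ_c (1 + h/r).
ρ_m = 2753 × (1 + 1.1 km/4.96 km) = 3360 kg/m³.

3360 kg/m³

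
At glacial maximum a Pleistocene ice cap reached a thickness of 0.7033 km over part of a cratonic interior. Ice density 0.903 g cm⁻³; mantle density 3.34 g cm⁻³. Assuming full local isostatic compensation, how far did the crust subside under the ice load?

0.19 km

By Archimedes' principle applied to the lithosphere: the ice load ρ_ice t is balanced by mantle displaced below, ρ_m s.
s = t ρ_ice / ρ_m = 0.7033 km × 0.903/3.34 = 0.19 km.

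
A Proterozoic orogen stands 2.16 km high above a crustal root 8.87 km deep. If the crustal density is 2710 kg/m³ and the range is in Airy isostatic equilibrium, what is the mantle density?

Airy balance: ρ_c h = (ρ_m − ρ_c) r → ρ_m = ρ_c (1 + h/r).
ρ_m = 2710 × (1 + 2.16 km/8.87 km) = 3370 kg/m³.

3370 kg/m³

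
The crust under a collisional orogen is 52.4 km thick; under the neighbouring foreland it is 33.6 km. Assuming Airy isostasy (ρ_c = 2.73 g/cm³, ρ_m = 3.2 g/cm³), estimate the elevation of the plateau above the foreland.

2.76 km

Excess crust Δ = 52.4 km − 33.6 km = 18.8 km, split between elevation h and root r with h + r = Δ.
Airy balance ρ_c h = (ρ_m − ρ_c) r gives r = h ρ_c/(ρ_m − ρ_c), so h (1 + ρ_c/(ρ_m − ρ_c)) = Δ, i.e. h = Δ (ρ_m − ρ_c)/ρ_m.
h = 18.8 km × 0.47/3.2 = 2.76 km.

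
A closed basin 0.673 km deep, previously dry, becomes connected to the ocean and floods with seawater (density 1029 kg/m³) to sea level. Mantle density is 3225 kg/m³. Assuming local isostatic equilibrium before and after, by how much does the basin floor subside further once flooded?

After flooding the water column is d + s deep. Its weight must equal the weight of mantle displaced by the extra subsidence s: (d + s) ρ_w = s ρ_m.
s = d ρ_w / (ρ_m − ρ_w) = 0.673 km × 1029/(3225 − 1029) = 0.315 km.

0.315 km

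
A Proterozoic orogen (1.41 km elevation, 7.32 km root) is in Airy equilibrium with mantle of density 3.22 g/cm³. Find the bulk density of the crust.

2.7 g/cm³

ρ_c h = (ρ_m − ρ_c) r → ρ_c (h + r) = ρ_m r → ρ_c = ρ_m r / (h + r).
ρ_c = 3.22 × 7.32 km / (1.41 km + 7.32 km) = 2.7 g/cm³.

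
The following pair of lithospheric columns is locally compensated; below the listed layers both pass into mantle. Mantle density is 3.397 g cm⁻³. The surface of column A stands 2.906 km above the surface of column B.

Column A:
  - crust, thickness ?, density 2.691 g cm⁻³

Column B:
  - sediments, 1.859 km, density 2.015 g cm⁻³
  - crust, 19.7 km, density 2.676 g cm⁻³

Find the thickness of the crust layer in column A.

Take the compensation level at the base of the deeper column (depth z_c below the surface of column A) and equate Σ ρ_i t_i down to z_c; mantle fills any gap and the z_c terms cancel.
Column A: x×2.691 + (z_c − 0 − x)×3.397
Column B: 2.906×0 + 1.859×2.015 + 19.7×2.676 + (z_c − 2.906 − 21.559)×3.397
The z_c×3.397 term appears on both sides and cancels. Collect the known terms of each column as K = Σ(ρt)_known − 3.397 × (depth of known layers): K_A = 0 − 3.397×0 = 0; K_B = 56.463085 − 3.397×(2.906 + 21.559) = −26.64452.
Balance: K_A − x×(3.397 − 2.691) = K_B, so x = (K_A − K_B)/(3.397 − 2.691) = 26.6445/0.706 = 37.7 km.

37.7 km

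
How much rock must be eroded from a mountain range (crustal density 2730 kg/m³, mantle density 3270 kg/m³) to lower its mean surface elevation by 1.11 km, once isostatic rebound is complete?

6.72 km

Net drop Δ = e − u = e − e ρ_c/ρ_m = e (ρ_m − ρ_c)/ρ_m.
e = Δ ρ_m/(ρ_m − ρ_c) = 1.11 km × 3270/540 = 6.72 km.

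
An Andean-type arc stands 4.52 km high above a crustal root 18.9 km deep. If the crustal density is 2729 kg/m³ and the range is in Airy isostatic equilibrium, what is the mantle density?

Airy balance: ρ_c h = (ρ_m − ρ_c) r → ρ_m = ρ_c (1 + h/r).
ρ_m = 2729 × (1 + 4.52 km/18.9 km) = 3380 kg/m³.

3380 kg/m³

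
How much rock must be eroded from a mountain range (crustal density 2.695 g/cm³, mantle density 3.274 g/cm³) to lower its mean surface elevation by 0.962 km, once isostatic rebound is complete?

5.44 km

Net drop Δ = e − u = e − e ρ_c/ρ_m = e (ρ_m − ρ_c)/ρ_m.
e = Δ ρ_m/(ρ_m − ρ_c) = 0.962 km × 3.274/0.579 = 5.44 km.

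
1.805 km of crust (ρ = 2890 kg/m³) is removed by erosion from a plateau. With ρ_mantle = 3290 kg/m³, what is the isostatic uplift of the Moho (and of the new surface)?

1.59 km

Unloading: uplift u = e ρ_c/ρ_m = 1.805 km × 2890/3290 = 1.59 km.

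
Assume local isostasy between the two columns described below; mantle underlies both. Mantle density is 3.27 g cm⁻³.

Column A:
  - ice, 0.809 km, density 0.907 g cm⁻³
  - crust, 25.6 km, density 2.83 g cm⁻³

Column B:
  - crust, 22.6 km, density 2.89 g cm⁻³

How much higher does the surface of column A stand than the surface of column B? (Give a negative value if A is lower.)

For any compensation level in the mantle, the mantle terms cancel and isostasy reduces to e = (Σt_A − Σt_B) − (Σ(ρt)_A − Σ(ρt)_B) / ρ_m.
Σt_A = 26.409 km; Σt_B = 22.6 km; Σ(ρt)_A = 73.181763; Σ(ρt)_B = 65.314 (in km·g cm⁻³).
e = (26.409 − 22.6) − (73.181763 − 65.314) / 3.27 = 1.4 km.

1.4 km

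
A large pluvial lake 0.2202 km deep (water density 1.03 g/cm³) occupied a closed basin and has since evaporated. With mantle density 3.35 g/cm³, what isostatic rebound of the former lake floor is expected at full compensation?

0.0677 km

u = d ρ_w/ρ_m = 0.2202 km × 1.03/3.35 = 0.0677 km.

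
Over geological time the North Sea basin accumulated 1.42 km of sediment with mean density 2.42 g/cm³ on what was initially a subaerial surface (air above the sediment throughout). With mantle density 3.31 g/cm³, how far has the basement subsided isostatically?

1.04 km

Subaerial load: s = t ρ_sed / ρ_m = 1.42 km × 2.42/3.31 = 1.04 km.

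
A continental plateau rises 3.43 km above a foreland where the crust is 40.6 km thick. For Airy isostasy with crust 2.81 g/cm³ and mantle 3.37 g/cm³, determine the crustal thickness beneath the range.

Root depth r = h ρ_c / (ρ_m − ρ_c) = 3.43 km × 2.81 / 0.56 = 17.21 km.
Total thickness = T + h + r = 40.6 km + 3.43 km + 17.21 km = 61.2 km.

61.2 km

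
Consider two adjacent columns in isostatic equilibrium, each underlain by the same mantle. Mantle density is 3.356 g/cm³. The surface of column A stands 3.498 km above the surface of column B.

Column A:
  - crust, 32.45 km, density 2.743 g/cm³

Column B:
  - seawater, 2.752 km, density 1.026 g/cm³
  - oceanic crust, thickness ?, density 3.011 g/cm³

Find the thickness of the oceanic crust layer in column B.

Take the compensation level at the base of the deeper column (depth z_c below the surface of column A) and equate Σ ρ_i t_i down to z_c; mantle fills any gap and the z_c terms cancel.
Column A: 32.45×2.743 + (z_c − 32.45)×3.356
Column B: 3.498×0 + 2.752×1.026 + x×3.011 + (z_c − 3.498 − 2.752 − x)×3.356
The z_c×3.356 term appears on both sides and cancels. Collect the known terms of each column as K = Σ(ρt)_known − 3.356 × (depth of known layers): K_A = 89.01035 − 3.356×32.45 = −19.89185; K_B = 2.823552 − 3.356×(3.498 + 2.752) = −18.151448.
Balance: K_A = K_B − x×(3.356 − 3.011), so x = (K_B − K_A)/(3.356 − 3.011) = 1.7404/0.345 = 5.04 km.

5.04 km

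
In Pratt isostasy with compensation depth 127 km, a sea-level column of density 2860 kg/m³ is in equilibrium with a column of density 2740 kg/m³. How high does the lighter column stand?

ρ_ref D = ρ (D + h) → h = D (ρ_ref − ρ)/ρ.
h = 127 km × (2860 − 2740)/2740 = 5.56 km.

5.56 km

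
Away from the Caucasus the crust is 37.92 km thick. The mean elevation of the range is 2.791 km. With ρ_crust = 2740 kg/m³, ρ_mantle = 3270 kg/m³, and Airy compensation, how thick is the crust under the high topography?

55.1 km

Root depth r = h ρ_c / (ρ_m − ρ_c) = 2.791 km × 2740 / 530 = 14.43 km.
Total thickness = T + h + r = 37.92 km + 2.791 km + 14.43 km = 55.1 km.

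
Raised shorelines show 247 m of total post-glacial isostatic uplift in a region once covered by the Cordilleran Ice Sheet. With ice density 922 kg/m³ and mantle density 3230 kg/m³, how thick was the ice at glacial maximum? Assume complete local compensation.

u = t ρ_ice/ρ_m → t = u ρ_m/ρ_ice = 247 m × 3230/922 = 865 m.

865 m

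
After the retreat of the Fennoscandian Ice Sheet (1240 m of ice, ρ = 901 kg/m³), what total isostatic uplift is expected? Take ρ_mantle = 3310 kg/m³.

338 m

Removing the load lets mantle flow back in; uplift u satisfies ρ_ice t = ρ_m u.
u = t ρ_ice/ρ_m = 1240 m × 901/3310 = 338 m.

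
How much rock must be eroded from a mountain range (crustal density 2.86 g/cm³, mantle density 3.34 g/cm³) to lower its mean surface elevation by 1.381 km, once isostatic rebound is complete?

Net drop Δ = e − u = e − e ρ_c/ρ_m = e (ρ_m − ρ_c)/ρ_m.
e = Δ ρ_m/(ρ_m − ρ_c) = 1.381 km × 3.34/0.48 = 9.61 km.

9.61 km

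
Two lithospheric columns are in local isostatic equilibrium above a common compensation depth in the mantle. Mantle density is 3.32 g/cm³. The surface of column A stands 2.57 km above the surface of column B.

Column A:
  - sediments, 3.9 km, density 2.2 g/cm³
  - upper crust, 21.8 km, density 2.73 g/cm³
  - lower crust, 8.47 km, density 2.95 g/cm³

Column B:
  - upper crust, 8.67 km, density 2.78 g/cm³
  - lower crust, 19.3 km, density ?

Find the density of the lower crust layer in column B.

2.95 g/cm³

Take the compensation level at the base of the deeper column (depth z_c below the surface of column A) and equate Σ ρ_i t_i down to z_c; mantle fills any gap and the z_c terms cancel.
Column A: 3.9×2.2 + 21.8×2.73 + 8.47×2.95 + (z_c − 34.17)×3.32
Column B: 2.57×0 + 8.67×2.78 + 19.3×ρ + (z_c − 2.57 − 27.97)×3.32
The z_c×3.32 term appears on both sides and cancels. Collect the known terms of each column as K = Σ(ρt)_known − 3.32 × (depth of known layers): K_A = 93.0805 − 3.32×34.17 = −20.3639; K_B = 24.1026 − 3.32×(2.57 + 27.97) = −77.2902.
Balance: K_A = K_B + 19.3×ρ, so ρ = (K_A − K_B)/19.3 = 56.9263/19.3 = 2.95 g/cm³.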